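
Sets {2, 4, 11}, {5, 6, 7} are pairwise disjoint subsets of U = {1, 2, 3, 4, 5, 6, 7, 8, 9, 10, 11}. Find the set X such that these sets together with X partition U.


U = {1, 2, 3, 4, 5, 6, 7, 8, 9, 10, 11}
Shown blocks: {2, 4, 11}, {5, 6, 7}
A partition's blocks are pairwise disjoint and cover U, so the missing block = U \ (union of shown blocks).
Union of shown blocks: {2, 4, 5, 6, 7, 11}
Missing block = U \ (union) = {1, 3, 8, 9, 10}

{1, 3, 8, 9, 10}


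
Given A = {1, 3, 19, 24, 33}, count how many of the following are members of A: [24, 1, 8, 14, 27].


Set A = {1, 3, 19, 24, 33}
Candidates: [24, 1, 8, 14, 27]
Check each candidate:
24 ∈ A, 1 ∈ A, 8 ∉ A, 14 ∉ A, 27 ∉ A
Count of candidates in A: 2

2


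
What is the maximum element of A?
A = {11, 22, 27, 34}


Set A = {11, 22, 27, 34}
Elements in ascending order: 11, 22, 27, 34
The largest element is 34.

34


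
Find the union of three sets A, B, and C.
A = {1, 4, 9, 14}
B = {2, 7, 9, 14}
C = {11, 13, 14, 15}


Set A = {1, 4, 9, 14}
Set B = {2, 7, 9, 14}
Set C = {11, 13, 14, 15}
First, A ∪ B = {1, 2, 4, 7, 9, 14}
Then, (A ∪ B) ∪ C = {1, 2, 4, 7, 9, 11, 13, 14, 15}

{1, 2, 4, 7, 9, 11, 13, 14, 15}


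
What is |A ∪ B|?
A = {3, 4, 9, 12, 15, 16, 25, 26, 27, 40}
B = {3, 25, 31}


Set A = {3, 4, 9, 12, 15, 16, 25, 26, 27, 40}, |A| = 10
Set B = {3, 25, 31}, |B| = 3
A ∩ B = {3, 25}, |A ∩ B| = 2
|A ∪ B| = |A| + |B| - |A ∩ B| = 10 + 3 - 2 = 11

11


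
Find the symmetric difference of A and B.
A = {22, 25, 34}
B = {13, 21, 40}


Set A = {22, 25, 34}
Set B = {13, 21, 40}
A △ B = (A \ B) ∪ (B \ A)
Elements in A but not B: {22, 25, 34}
Elements in B but not A: {13, 21, 40}
A △ B = {13, 21, 22, 25, 34, 40}

{13, 21, 22, 25, 34, 40}


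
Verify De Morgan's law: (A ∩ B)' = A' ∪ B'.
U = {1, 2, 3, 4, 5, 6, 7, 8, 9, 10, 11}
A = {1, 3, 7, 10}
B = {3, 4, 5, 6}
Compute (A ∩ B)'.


U = {1, 2, 3, 4, 5, 6, 7, 8, 9, 10, 11}
A = {1, 3, 7, 10}, B = {3, 4, 5, 6}
A ∩ B = {3}
(A ∩ B)' = U \ (A ∩ B) = {1, 2, 4, 5, 6, 7, 8, 9, 10, 11}
Verification via A' ∪ B': A' = {2, 4, 5, 6, 8, 9, 11}, B' = {1, 2, 7, 8, 9, 10, 11}
A' ∪ B' = {1, 2, 4, 5, 6, 7, 8, 9, 10, 11} ✓

{1, 2, 4, 5, 6, 7, 8, 9, 10, 11}


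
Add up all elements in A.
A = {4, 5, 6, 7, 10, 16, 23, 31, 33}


Set A = {4, 5, 6, 7, 10, 16, 23, 31, 33}
Sum = 4 + 5 + 6 + 7 + 10 + 16 + 23 + 31 + 33 = 135

135


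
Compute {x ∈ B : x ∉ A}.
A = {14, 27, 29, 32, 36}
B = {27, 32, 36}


Set A = {14, 27, 29, 32, 36}
Set B = {27, 32, 36}
Check each element of B against A:
27 ∈ A, 32 ∈ A, 36 ∈ A
Elements of B not in A: {}

{}


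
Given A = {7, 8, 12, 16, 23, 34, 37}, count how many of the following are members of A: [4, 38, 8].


Set A = {7, 8, 12, 16, 23, 34, 37}
Candidates: [4, 38, 8]
Check each candidate:
4 ∉ A, 38 ∉ A, 8 ∈ A
Count of candidates in A: 1

1


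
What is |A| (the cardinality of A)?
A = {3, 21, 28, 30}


Set A = {3, 21, 28, 30}
Listing elements: 3, 21, 28, 30
Counting: 4 elements
|A| = 4

4


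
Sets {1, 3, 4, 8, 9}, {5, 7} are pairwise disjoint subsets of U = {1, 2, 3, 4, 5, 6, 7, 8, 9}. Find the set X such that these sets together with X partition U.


U = {1, 2, 3, 4, 5, 6, 7, 8, 9}
Shown blocks: {1, 3, 4, 8, 9}, {5, 7}
A partition's blocks are pairwise disjoint and cover U, so the missing block = U \ (union of shown blocks).
Union of shown blocks: {1, 3, 4, 5, 7, 8, 9}
Missing block = U \ (union) = {2, 6}

{2, 6}


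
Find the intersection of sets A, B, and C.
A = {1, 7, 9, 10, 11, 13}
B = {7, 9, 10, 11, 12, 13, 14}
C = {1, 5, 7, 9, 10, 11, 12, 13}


Set A = {1, 7, 9, 10, 11, 13}
Set B = {7, 9, 10, 11, 12, 13, 14}
Set C = {1, 5, 7, 9, 10, 11, 12, 13}
First, A ∩ B = {7, 9, 10, 11, 13}
Then, (A ∩ B) ∩ C = {7, 9, 10, 11, 13}

{7, 9, 10, 11, 13}


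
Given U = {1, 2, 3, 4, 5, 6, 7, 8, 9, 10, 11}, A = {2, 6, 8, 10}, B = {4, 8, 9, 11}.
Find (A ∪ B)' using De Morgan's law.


U = {1, 2, 3, 4, 5, 6, 7, 8, 9, 10, 11}
A = {2, 6, 8, 10}, B = {4, 8, 9, 11}
A ∪ B = {2, 4, 6, 8, 9, 10, 11}
(A ∪ B)' = U \ (A ∪ B) = {1, 3, 5, 7}
Verification via A' ∩ B': A' = {1, 3, 4, 5, 7, 9, 11}, B' = {1, 2, 3, 5, 6, 7, 10}
A' ∩ B' = {1, 3, 5, 7} ✓

{1, 3, 5, 7}


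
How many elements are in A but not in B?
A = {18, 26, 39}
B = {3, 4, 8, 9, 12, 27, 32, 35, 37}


Set A = {18, 26, 39}
Set B = {3, 4, 8, 9, 12, 27, 32, 35, 37}
A \ B = {18, 26, 39}
|A \ B| = 3

3


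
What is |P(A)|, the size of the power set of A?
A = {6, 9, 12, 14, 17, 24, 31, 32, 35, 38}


Set A = {6, 9, 12, 14, 17, 24, 31, 32, 35, 38}
|A| = 10
The power set P(A) contains all subsets of A.
|P(A)| = 2^|A| = 2^10 = 1024

1024


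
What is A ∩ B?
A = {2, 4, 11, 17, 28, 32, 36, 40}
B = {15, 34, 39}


Set A = {2, 4, 11, 17, 28, 32, 36, 40}
Set B = {15, 34, 39}
A ∩ B includes only elements in both sets.
Check each element of A against B:
2 ✗, 4 ✗, 11 ✗, 17 ✗, 28 ✗, 32 ✗, 36 ✗, 40 ✗
A ∩ B = {}

{}


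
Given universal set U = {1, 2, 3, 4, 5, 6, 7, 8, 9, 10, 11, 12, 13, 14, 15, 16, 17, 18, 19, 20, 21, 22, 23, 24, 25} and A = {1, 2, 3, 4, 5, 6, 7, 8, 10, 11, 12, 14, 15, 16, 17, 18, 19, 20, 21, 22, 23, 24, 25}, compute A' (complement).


Universal set U = {1, 2, 3, 4, 5, 6, 7, 8, 9, 10, 11, 12, 13, 14, 15, 16, 17, 18, 19, 20, 21, 22, 23, 24, 25}
Set A = {1, 2, 3, 4, 5, 6, 7, 8, 10, 11, 12, 14, 15, 16, 17, 18, 19, 20, 21, 22, 23, 24, 25}
A' = U \ A = elements in U but not in A
Checking each element of U:
1 (in A, exclude), 2 (in A, exclude), 3 (in A, exclude), 4 (in A, exclude), 5 (in A, exclude), 6 (in A, exclude), 7 (in A, exclude), 8 (in A, exclude), 9 (not in A, include), 10 (in A, exclude), 11 (in A, exclude), 12 (in A, exclude), 13 (not in A, include), 14 (in A, exclude), 15 (in A, exclude), 16 (in A, exclude), 17 (in A, exclude), 18 (in A, exclude), 19 (in A, exclude), 20 (in A, exclude), 21 (in A, exclude), 22 (in A, exclude), 23 (in A, exclude), 24 (in A, exclude), 25 (in A, exclude)
A' = {9, 13}

{9, 13}


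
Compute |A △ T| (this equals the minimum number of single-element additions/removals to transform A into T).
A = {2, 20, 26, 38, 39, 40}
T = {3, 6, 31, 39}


Set A = {2, 20, 26, 38, 39, 40}
Set T = {3, 6, 31, 39}
Elements to remove from A (in A, not in T): {2, 20, 26, 38, 40} → 5 removals
Elements to add to A (in T, not in A): {3, 6, 31} → 3 additions
Total edits = 5 + 3 = 8

8


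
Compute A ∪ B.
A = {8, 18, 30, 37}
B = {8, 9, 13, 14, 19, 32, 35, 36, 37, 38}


Set A = {8, 18, 30, 37}
Set B = {8, 9, 13, 14, 19, 32, 35, 36, 37, 38}
A ∪ B includes all elements in either set.
Elements from A: {8, 18, 30, 37}
Elements from B not already included: {9, 13, 14, 19, 32, 35, 36, 38}
A ∪ B = {8, 9, 13, 14, 18, 19, 30, 32, 35, 36, 37, 38}

{8, 9, 13, 14, 18, 19, 30, 32, 35, 36, 37, 38}


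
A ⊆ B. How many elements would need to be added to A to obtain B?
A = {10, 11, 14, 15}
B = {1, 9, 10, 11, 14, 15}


Set A = {10, 11, 14, 15}, |A| = 4
Set B = {1, 9, 10, 11, 14, 15}, |B| = 6
Since A ⊆ B: B \ A = {1, 9}
|B| - |A| = 6 - 4 = 2

2


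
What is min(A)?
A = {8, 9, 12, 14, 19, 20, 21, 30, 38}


Set A = {8, 9, 12, 14, 19, 20, 21, 30, 38}
Elements in ascending order: 8, 9, 12, 14, 19, 20, 21, 30, 38
The smallest element is 8.

8


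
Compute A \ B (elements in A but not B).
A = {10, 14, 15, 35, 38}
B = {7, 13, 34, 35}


Set A = {10, 14, 15, 35, 38}
Set B = {7, 13, 34, 35}
A \ B includes elements in A that are not in B.
Check each element of A:
10 (not in B, keep), 14 (not in B, keep), 15 (not in B, keep), 35 (in B, remove), 38 (not in B, keep)
A \ B = {10, 14, 15, 38}

{10, 14, 15, 38}


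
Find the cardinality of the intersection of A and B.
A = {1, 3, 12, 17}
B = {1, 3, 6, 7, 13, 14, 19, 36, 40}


Set A = {1, 3, 12, 17}
Set B = {1, 3, 6, 7, 13, 14, 19, 36, 40}
A ∩ B = {1, 3}
|A ∩ B| = 2

2


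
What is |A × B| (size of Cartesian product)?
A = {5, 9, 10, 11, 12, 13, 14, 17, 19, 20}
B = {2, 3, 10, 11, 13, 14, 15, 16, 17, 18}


Set A = {5, 9, 10, 11, 12, 13, 14, 17, 19, 20} has 10 elements.
Set B = {2, 3, 10, 11, 13, 14, 15, 16, 17, 18} has 10 elements.
|A × B| = |A| × |B| = 10 × 10 = 100

100


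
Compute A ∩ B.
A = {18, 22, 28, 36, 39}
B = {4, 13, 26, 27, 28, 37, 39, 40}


Set A = {18, 22, 28, 36, 39}
Set B = {4, 13, 26, 27, 28, 37, 39, 40}
A ∩ B includes only elements in both sets.
Check each element of A against B:
18 ✗, 22 ✗, 28 ✓, 36 ✗, 39 ✓
A ∩ B = {28, 39}

{28, 39}


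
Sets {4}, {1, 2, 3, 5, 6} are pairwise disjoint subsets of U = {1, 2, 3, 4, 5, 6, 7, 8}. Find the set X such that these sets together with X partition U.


U = {1, 2, 3, 4, 5, 6, 7, 8}
Shown blocks: {4}, {1, 2, 3, 5, 6}
A partition's blocks are pairwise disjoint and cover U, so the missing block = U \ (union of shown blocks).
Union of shown blocks: {1, 2, 3, 4, 5, 6}
Missing block = U \ (union) = {7, 8}

{7, 8}


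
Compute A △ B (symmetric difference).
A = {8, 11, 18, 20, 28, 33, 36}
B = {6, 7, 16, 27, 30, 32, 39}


Set A = {8, 11, 18, 20, 28, 33, 36}
Set B = {6, 7, 16, 27, 30, 32, 39}
A △ B = (A \ B) ∪ (B \ A)
Elements in A but not B: {8, 11, 18, 20, 28, 33, 36}
Elements in B but not A: {6, 7, 16, 27, 30, 32, 39}
A △ B = {6, 7, 8, 11, 16, 18, 20, 27, 28, 30, 32, 33, 36, 39}

{6, 7, 8, 11, 16, 18, 20, 27, 28, 30, 32, 33, 36, 39}


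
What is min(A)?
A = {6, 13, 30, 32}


Set A = {6, 13, 30, 32}
Elements in ascending order: 6, 13, 30, 32
The smallest element is 6.

6


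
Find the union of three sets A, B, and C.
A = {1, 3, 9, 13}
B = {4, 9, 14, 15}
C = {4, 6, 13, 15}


Set A = {1, 3, 9, 13}
Set B = {4, 9, 14, 15}
Set C = {4, 6, 13, 15}
First, A ∪ B = {1, 3, 4, 9, 13, 14, 15}
Then, (A ∪ B) ∪ C = {1, 3, 4, 6, 9, 13, 14, 15}

{1, 3, 4, 6, 9, 13, 14, 15}


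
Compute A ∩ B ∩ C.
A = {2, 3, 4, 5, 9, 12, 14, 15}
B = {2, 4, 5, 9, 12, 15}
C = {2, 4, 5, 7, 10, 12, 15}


Set A = {2, 3, 4, 5, 9, 12, 14, 15}
Set B = {2, 4, 5, 9, 12, 15}
Set C = {2, 4, 5, 7, 10, 12, 15}
First, A ∩ B = {2, 4, 5, 9, 12, 15}
Then, (A ∩ B) ∩ C = {2, 4, 5, 12, 15}

{2, 4, 5, 12, 15}


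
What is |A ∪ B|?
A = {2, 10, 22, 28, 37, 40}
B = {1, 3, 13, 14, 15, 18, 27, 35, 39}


Set A = {2, 10, 22, 28, 37, 40}, |A| = 6
Set B = {1, 3, 13, 14, 15, 18, 27, 35, 39}, |B| = 9
A ∩ B = {}, |A ∩ B| = 0
|A ∪ B| = |A| + |B| - |A ∩ B| = 6 + 9 - 0 = 15

15


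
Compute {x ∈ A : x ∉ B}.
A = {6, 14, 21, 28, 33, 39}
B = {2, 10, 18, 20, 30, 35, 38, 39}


Set A = {6, 14, 21, 28, 33, 39}
Set B = {2, 10, 18, 20, 30, 35, 38, 39}
Check each element of A against B:
6 ∉ B (include), 14 ∉ B (include), 21 ∉ B (include), 28 ∉ B (include), 33 ∉ B (include), 39 ∈ B
Elements of A not in B: {6, 14, 21, 28, 33}

{6, 14, 21, 28, 33}


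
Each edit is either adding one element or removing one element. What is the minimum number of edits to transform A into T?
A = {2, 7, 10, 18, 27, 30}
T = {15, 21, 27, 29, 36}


Set A = {2, 7, 10, 18, 27, 30}
Set T = {15, 21, 27, 29, 36}
Elements to remove from A (in A, not in T): {2, 7, 10, 18, 30} → 5 removals
Elements to add to A (in T, not in A): {15, 21, 29, 36} → 4 additions
Total edits = 5 + 4 = 9

9


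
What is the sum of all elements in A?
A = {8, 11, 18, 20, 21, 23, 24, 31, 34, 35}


Set A = {8, 11, 18, 20, 21, 23, 24, 31, 34, 35}
Sum = 8 + 11 + 18 + 20 + 21 + 23 + 24 + 31 + 34 + 35 = 225

225


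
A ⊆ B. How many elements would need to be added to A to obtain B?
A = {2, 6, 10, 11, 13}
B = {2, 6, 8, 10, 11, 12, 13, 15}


Set A = {2, 6, 10, 11, 13}, |A| = 5
Set B = {2, 6, 8, 10, 11, 12, 13, 15}, |B| = 8
Since A ⊆ B: B \ A = {8, 12, 15}
|B| - |A| = 8 - 5 = 3

3


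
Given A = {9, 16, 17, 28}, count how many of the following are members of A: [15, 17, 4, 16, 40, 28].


Set A = {9, 16, 17, 28}
Candidates: [15, 17, 4, 16, 40, 28]
Check each candidate:
15 ∉ A, 17 ∈ A, 4 ∉ A, 16 ∈ A, 40 ∉ A, 28 ∈ A
Count of candidates in A: 3

3


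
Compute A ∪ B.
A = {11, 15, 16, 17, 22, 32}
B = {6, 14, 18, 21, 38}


Set A = {11, 15, 16, 17, 22, 32}
Set B = {6, 14, 18, 21, 38}
A ∪ B includes all elements in either set.
Elements from A: {11, 15, 16, 17, 22, 32}
Elements from B not already included: {6, 14, 18, 21, 38}
A ∪ B = {6, 11, 14, 15, 16, 17, 18, 21, 22, 32, 38}

{6, 11, 14, 15, 16, 17, 18, 21, 22, 32, 38}


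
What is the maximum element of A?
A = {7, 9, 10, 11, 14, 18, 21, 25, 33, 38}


Set A = {7, 9, 10, 11, 14, 18, 21, 25, 33, 38}
Elements in ascending order: 7, 9, 10, 11, 14, 18, 21, 25, 33, 38
The largest element is 38.

38


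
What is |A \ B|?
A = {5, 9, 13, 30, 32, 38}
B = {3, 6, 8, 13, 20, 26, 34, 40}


Set A = {5, 9, 13, 30, 32, 38}
Set B = {3, 6, 8, 13, 20, 26, 34, 40}
A \ B = {5, 9, 30, 32, 38}
|A \ B| = 5

5


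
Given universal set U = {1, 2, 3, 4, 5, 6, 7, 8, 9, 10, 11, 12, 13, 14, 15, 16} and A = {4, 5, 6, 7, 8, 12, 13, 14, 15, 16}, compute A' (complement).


Universal set U = {1, 2, 3, 4, 5, 6, 7, 8, 9, 10, 11, 12, 13, 14, 15, 16}
Set A = {4, 5, 6, 7, 8, 12, 13, 14, 15, 16}
A' = U \ A = elements in U but not in A
Checking each element of U:
1 (not in A, include), 2 (not in A, include), 3 (not in A, include), 4 (in A, exclude), 5 (in A, exclude), 6 (in A, exclude), 7 (in A, exclude), 8 (in A, exclude), 9 (not in A, include), 10 (not in A, include), 11 (not in A, include), 12 (in A, exclude), 13 (in A, exclude), 14 (in A, exclude), 15 (in A, exclude), 16 (in A, exclude)
A' = {1, 2, 3, 9, 10, 11}

{1, 2, 3, 9, 10, 11}


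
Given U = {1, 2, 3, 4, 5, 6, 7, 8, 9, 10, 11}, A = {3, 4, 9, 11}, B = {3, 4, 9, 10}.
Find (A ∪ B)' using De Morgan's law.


U = {1, 2, 3, 4, 5, 6, 7, 8, 9, 10, 11}
A = {3, 4, 9, 11}, B = {3, 4, 9, 10}
A ∪ B = {3, 4, 9, 10, 11}
(A ∪ B)' = U \ (A ∪ B) = {1, 2, 5, 6, 7, 8}
Verification via A' ∩ B': A' = {1, 2, 5, 6, 7, 8, 10}, B' = {1, 2, 5, 6, 7, 8, 11}
A' ∩ B' = {1, 2, 5, 6, 7, 8} ✓

{1, 2, 5, 6, 7, 8}


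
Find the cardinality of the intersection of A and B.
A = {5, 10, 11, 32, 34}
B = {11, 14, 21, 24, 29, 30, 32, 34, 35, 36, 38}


Set A = {5, 10, 11, 32, 34}
Set B = {11, 14, 21, 24, 29, 30, 32, 34, 35, 36, 38}
A ∩ B = {11, 32, 34}
|A ∩ B| = 3

3


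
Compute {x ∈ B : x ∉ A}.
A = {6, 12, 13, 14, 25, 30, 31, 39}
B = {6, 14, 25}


Set A = {6, 12, 13, 14, 25, 30, 31, 39}
Set B = {6, 14, 25}
Check each element of B against A:
6 ∈ A, 14 ∈ A, 25 ∈ A
Elements of B not in A: {}

{}


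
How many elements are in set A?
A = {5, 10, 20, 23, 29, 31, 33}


Set A = {5, 10, 20, 23, 29, 31, 33}
Listing elements: 5, 10, 20, 23, 29, 31, 33
Counting: 7 elements
|A| = 7

7


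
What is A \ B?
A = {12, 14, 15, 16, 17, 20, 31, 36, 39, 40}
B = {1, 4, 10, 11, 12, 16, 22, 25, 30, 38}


Set A = {12, 14, 15, 16, 17, 20, 31, 36, 39, 40}
Set B = {1, 4, 10, 11, 12, 16, 22, 25, 30, 38}
A \ B includes elements in A that are not in B.
Check each element of A:
12 (in B, remove), 14 (not in B, keep), 15 (not in B, keep), 16 (in B, remove), 17 (not in B, keep), 20 (not in B, keep), 31 (not in B, keep), 36 (not in B, keep), 39 (not in B, keep), 40 (not in B, keep)
A \ B = {14, 15, 17, 20, 31, 36, 39, 40}

{14, 15, 17, 20, 31, 36, 39, 40}


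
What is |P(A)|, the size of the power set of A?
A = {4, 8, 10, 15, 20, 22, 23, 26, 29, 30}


Set A = {4, 8, 10, 15, 20, 22, 23, 26, 29, 30}
|A| = 10
The power set P(A) contains all subsets of A.
|P(A)| = 2^|A| = 2^10 = 1024

1024


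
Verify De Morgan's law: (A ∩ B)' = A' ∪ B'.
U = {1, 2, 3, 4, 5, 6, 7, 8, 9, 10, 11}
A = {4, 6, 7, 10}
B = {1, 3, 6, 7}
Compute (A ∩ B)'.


U = {1, 2, 3, 4, 5, 6, 7, 8, 9, 10, 11}
A = {4, 6, 7, 10}, B = {1, 3, 6, 7}
A ∩ B = {6, 7}
(A ∩ B)' = U \ (A ∩ B) = {1, 2, 3, 4, 5, 8, 9, 10, 11}
Verification via A' ∪ B': A' = {1, 2, 3, 5, 8, 9, 11}, B' = {2, 4, 5, 8, 9, 10, 11}
A' ∪ B' = {1, 2, 3, 4, 5, 8, 9, 10, 11} ✓

{1, 2, 3, 4, 5, 8, 9, 10, 11}


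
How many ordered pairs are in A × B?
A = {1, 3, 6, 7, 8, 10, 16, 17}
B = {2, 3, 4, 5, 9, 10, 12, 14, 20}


Set A = {1, 3, 6, 7, 8, 10, 16, 17} has 8 elements.
Set B = {2, 3, 4, 5, 9, 10, 12, 14, 20} has 9 elements.
|A × B| = |A| × |B| = 8 × 9 = 72

72


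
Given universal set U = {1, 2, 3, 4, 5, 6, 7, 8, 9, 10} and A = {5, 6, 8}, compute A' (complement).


Universal set U = {1, 2, 3, 4, 5, 6, 7, 8, 9, 10}
Set A = {5, 6, 8}
A' = U \ A = elements in U but not in A
Checking each element of U:
1 (not in A, include), 2 (not in A, include), 3 (not in A, include), 4 (not in A, include), 5 (in A, exclude), 6 (in A, exclude), 7 (not in A, include), 8 (in A, exclude), 9 (not in A, include), 10 (not in A, include)
A' = {1, 2, 3, 4, 7, 9, 10}

{1, 2, 3, 4, 7, 9, 10}


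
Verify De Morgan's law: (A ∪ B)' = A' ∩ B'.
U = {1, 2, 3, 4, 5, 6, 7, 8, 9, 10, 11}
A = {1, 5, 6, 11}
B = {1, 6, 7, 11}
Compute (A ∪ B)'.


U = {1, 2, 3, 4, 5, 6, 7, 8, 9, 10, 11}
A = {1, 5, 6, 11}, B = {1, 6, 7, 11}
A ∪ B = {1, 5, 6, 7, 11}
(A ∪ B)' = U \ (A ∪ B) = {2, 3, 4, 8, 9, 10}
Verification via A' ∩ B': A' = {2, 3, 4, 7, 8, 9, 10}, B' = {2, 3, 4, 5, 8, 9, 10}
A' ∩ B' = {2, 3, 4, 8, 9, 10} ✓

{2, 3, 4, 8, 9, 10}


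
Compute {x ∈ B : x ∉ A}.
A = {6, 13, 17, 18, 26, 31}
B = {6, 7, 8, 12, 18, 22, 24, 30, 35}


Set A = {6, 13, 17, 18, 26, 31}
Set B = {6, 7, 8, 12, 18, 22, 24, 30, 35}
Check each element of B against A:
6 ∈ A, 7 ∉ A (include), 8 ∉ A (include), 12 ∉ A (include), 18 ∈ A, 22 ∉ A (include), 24 ∉ A (include), 30 ∉ A (include), 35 ∉ A (include)
Elements of B not in A: {7, 8, 12, 22, 24, 30, 35}

{7, 8, 12, 22, 24, 30, 35}


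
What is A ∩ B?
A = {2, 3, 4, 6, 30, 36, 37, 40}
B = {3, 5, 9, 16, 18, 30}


Set A = {2, 3, 4, 6, 30, 36, 37, 40}
Set B = {3, 5, 9, 16, 18, 30}
A ∩ B includes only elements in both sets.
Check each element of A against B:
2 ✗, 3 ✓, 4 ✗, 6 ✗, 30 ✓, 36 ✗, 37 ✗, 40 ✗
A ∩ B = {3, 30}

{3, 30}


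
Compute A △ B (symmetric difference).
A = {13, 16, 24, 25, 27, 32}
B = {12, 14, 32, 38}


Set A = {13, 16, 24, 25, 27, 32}
Set B = {12, 14, 32, 38}
A △ B = (A \ B) ∪ (B \ A)
Elements in A but not B: {13, 16, 24, 25, 27}
Elements in B but not A: {12, 14, 38}
A △ B = {12, 13, 14, 16, 24, 25, 27, 38}

{12, 13, 14, 16, 24, 25, 27, 38}


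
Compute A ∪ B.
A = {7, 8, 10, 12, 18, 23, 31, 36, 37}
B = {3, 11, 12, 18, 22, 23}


Set A = {7, 8, 10, 12, 18, 23, 31, 36, 37}
Set B = {3, 11, 12, 18, 22, 23}
A ∪ B includes all elements in either set.
Elements from A: {7, 8, 10, 12, 18, 23, 31, 36, 37}
Elements from B not already included: {3, 11, 22}
A ∪ B = {3, 7, 8, 10, 11, 12, 18, 22, 23, 31, 36, 37}

{3, 7, 8, 10, 11, 12, 18, 22, 23, 31, 36, 37}


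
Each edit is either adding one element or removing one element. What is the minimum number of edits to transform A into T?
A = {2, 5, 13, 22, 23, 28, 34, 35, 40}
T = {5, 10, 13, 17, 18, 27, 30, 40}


Set A = {2, 5, 13, 22, 23, 28, 34, 35, 40}
Set T = {5, 10, 13, 17, 18, 27, 30, 40}
Elements to remove from A (in A, not in T): {2, 22, 23, 28, 34, 35} → 6 removals
Elements to add to A (in T, not in A): {10, 17, 18, 27, 30} → 5 additions
Total edits = 6 + 5 = 11

11


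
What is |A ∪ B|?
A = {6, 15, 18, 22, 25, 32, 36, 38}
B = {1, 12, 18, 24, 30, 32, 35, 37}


Set A = {6, 15, 18, 22, 25, 32, 36, 38}, |A| = 8
Set B = {1, 12, 18, 24, 30, 32, 35, 37}, |B| = 8
A ∩ B = {18, 32}, |A ∩ B| = 2
|A ∪ B| = |A| + |B| - |A ∩ B| = 8 + 8 - 2 = 14

14


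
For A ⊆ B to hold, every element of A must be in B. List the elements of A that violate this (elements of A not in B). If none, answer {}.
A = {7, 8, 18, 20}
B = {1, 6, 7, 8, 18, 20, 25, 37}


Set A = {7, 8, 18, 20}
Set B = {1, 6, 7, 8, 18, 20, 25, 37}
Check each element of A against B:
7 ∈ B, 8 ∈ B, 18 ∈ B, 20 ∈ B
Elements of A not in B: {}

{}


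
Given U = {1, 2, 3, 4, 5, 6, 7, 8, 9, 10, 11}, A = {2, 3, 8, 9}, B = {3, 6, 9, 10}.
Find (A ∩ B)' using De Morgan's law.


U = {1, 2, 3, 4, 5, 6, 7, 8, 9, 10, 11}
A = {2, 3, 8, 9}, B = {3, 6, 9, 10}
A ∩ B = {3, 9}
(A ∩ B)' = U \ (A ∩ B) = {1, 2, 4, 5, 6, 7, 8, 10, 11}
Verification via A' ∪ B': A' = {1, 4, 5, 6, 7, 10, 11}, B' = {1, 2, 4, 5, 7, 8, 11}
A' ∪ B' = {1, 2, 4, 5, 6, 7, 8, 10, 11} ✓

{1, 2, 4, 5, 6, 7, 8, 10, 11}


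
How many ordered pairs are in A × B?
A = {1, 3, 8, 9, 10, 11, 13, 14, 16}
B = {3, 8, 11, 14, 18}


Set A = {1, 3, 8, 9, 10, 11, 13, 14, 16} has 9 elements.
Set B = {3, 8, 11, 14, 18} has 5 elements.
|A × B| = |A| × |B| = 9 × 5 = 45

45


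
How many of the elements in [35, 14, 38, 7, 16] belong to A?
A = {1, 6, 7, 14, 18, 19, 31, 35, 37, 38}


Set A = {1, 6, 7, 14, 18, 19, 31, 35, 37, 38}
Candidates: [35, 14, 38, 7, 16]
Check each candidate:
35 ∈ A, 14 ∈ A, 38 ∈ A, 7 ∈ A, 16 ∉ A
Count of candidates in A: 4

4


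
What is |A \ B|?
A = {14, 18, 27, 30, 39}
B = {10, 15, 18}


Set A = {14, 18, 27, 30, 39}
Set B = {10, 15, 18}
A \ B = {14, 27, 30, 39}
|A \ B| = 4

4


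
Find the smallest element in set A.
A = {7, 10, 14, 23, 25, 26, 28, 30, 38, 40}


Set A = {7, 10, 14, 23, 25, 26, 28, 30, 38, 40}
Elements in ascending order: 7, 10, 14, 23, 25, 26, 28, 30, 38, 40
The smallest element is 7.

7


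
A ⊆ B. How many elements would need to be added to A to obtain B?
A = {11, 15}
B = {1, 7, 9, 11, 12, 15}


Set A = {11, 15}, |A| = 2
Set B = {1, 7, 9, 11, 12, 15}, |B| = 6
Since A ⊆ B: B \ A = {1, 7, 9, 12}
|B| - |A| = 6 - 2 = 4

4


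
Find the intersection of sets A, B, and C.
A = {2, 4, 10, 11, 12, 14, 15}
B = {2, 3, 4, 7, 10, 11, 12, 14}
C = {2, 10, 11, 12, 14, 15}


Set A = {2, 4, 10, 11, 12, 14, 15}
Set B = {2, 3, 4, 7, 10, 11, 12, 14}
Set C = {2, 10, 11, 12, 14, 15}
First, A ∩ B = {2, 4, 10, 11, 12, 14}
Then, (A ∩ B) ∩ C = {2, 10, 11, 12, 14}

{2, 10, 11, 12, 14}


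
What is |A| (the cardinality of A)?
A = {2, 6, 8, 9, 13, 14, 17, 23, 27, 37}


Set A = {2, 6, 8, 9, 13, 14, 17, 23, 27, 37}
Listing elements: 2, 6, 8, 9, 13, 14, 17, 23, 27, 37
Counting: 10 elements
|A| = 10

10


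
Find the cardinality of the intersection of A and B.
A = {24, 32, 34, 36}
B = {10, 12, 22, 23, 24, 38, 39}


Set A = {24, 32, 34, 36}
Set B = {10, 12, 22, 23, 24, 38, 39}
A ∩ B = {24}
|A ∩ B| = 1

1


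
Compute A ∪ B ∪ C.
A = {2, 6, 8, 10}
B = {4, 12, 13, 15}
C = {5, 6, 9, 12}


Set A = {2, 6, 8, 10}
Set B = {4, 12, 13, 15}
Set C = {5, 6, 9, 12}
First, A ∪ B = {2, 4, 6, 8, 10, 12, 13, 15}
Then, (A ∪ B) ∪ C = {2, 4, 5, 6, 8, 9, 10, 12, 13, 15}

{2, 4, 5, 6, 8, 9, 10, 12, 13, 15}


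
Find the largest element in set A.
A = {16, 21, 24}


Set A = {16, 21, 24}
Elements in ascending order: 16, 21, 24
The largest element is 24.

24


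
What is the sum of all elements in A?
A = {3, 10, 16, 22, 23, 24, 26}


Set A = {3, 10, 16, 22, 23, 24, 26}
Sum = 3 + 10 + 16 + 22 + 23 + 24 + 26 = 124

124


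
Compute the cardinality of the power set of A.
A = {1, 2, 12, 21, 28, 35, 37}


Set A = {1, 2, 12, 21, 28, 35, 37}
|A| = 7
The power set P(A) contains all subsets of A.
|P(A)| = 2^|A| = 2^7 = 128

128


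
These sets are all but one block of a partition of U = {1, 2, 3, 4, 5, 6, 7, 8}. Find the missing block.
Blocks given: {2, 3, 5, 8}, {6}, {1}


U = {1, 2, 3, 4, 5, 6, 7, 8}
Shown blocks: {2, 3, 5, 8}, {6}, {1}
A partition's blocks are pairwise disjoint and cover U, so the missing block = U \ (union of shown blocks).
Union of shown blocks: {1, 2, 3, 5, 6, 8}
Missing block = U \ (union) = {4, 7}

{4, 7}


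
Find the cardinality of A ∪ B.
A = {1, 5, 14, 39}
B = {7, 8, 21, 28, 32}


Set A = {1, 5, 14, 39}, |A| = 4
Set B = {7, 8, 21, 28, 32}, |B| = 5
A ∩ B = {}, |A ∩ B| = 0
|A ∪ B| = |A| + |B| - |A ∩ B| = 4 + 5 - 0 = 9

9


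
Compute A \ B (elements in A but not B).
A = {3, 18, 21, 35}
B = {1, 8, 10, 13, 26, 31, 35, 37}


Set A = {3, 18, 21, 35}
Set B = {1, 8, 10, 13, 26, 31, 35, 37}
A \ B includes elements in A that are not in B.
Check each element of A:
3 (not in B, keep), 18 (not in B, keep), 21 (not in B, keep), 35 (in B, remove)
A \ B = {3, 18, 21}

{3, 18, 21}


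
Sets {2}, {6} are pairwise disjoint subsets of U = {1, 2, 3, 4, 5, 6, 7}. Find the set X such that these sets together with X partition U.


U = {1, 2, 3, 4, 5, 6, 7}
Shown blocks: {2}, {6}
A partition's blocks are pairwise disjoint and cover U, so the missing block = U \ (union of shown blocks).
Union of shown blocks: {2, 6}
Missing block = U \ (union) = {1, 3, 4, 5, 7}

{1, 3, 4, 5, 7}


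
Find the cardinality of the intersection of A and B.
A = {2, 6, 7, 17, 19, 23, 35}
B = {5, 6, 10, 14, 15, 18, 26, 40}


Set A = {2, 6, 7, 17, 19, 23, 35}
Set B = {5, 6, 10, 14, 15, 18, 26, 40}
A ∩ B = {6}
|A ∩ B| = 1

1


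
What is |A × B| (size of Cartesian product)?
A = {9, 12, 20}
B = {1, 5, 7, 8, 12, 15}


Set A = {9, 12, 20} has 3 elements.
Set B = {1, 5, 7, 8, 12, 15} has 6 elements.
|A × B| = |A| × |B| = 3 × 6 = 18

18


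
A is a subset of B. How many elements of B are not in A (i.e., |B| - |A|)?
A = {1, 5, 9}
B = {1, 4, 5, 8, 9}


Set A = {1, 5, 9}, |A| = 3
Set B = {1, 4, 5, 8, 9}, |B| = 5
Since A ⊆ B: B \ A = {4, 8}
|B| - |A| = 5 - 3 = 2

2


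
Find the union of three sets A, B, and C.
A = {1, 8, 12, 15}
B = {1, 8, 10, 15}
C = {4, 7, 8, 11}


Set A = {1, 8, 12, 15}
Set B = {1, 8, 10, 15}
Set C = {4, 7, 8, 11}
First, A ∪ B = {1, 8, 10, 12, 15}
Then, (A ∪ B) ∪ C = {1, 4, 7, 8, 10, 11, 12, 15}

{1, 4, 7, 8, 10, 11, 12, 15}


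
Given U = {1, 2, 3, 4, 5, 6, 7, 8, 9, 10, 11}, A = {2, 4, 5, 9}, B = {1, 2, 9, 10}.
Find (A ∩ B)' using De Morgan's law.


U = {1, 2, 3, 4, 5, 6, 7, 8, 9, 10, 11}
A = {2, 4, 5, 9}, B = {1, 2, 9, 10}
A ∩ B = {2, 9}
(A ∩ B)' = U \ (A ∩ B) = {1, 3, 4, 5, 6, 7, 8, 10, 11}
Verification via A' ∪ B': A' = {1, 3, 6, 7, 8, 10, 11}, B' = {3, 4, 5, 6, 7, 8, 11}
A' ∪ B' = {1, 3, 4, 5, 6, 7, 8, 10, 11} ✓

{1, 3, 4, 5, 6, 7, 8, 10, 11}


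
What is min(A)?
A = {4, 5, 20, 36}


Set A = {4, 5, 20, 36}
Elements in ascending order: 4, 5, 20, 36
The smallest element is 4.

4


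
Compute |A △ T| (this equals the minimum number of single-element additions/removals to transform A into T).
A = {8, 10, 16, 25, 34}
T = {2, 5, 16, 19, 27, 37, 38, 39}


Set A = {8, 10, 16, 25, 34}
Set T = {2, 5, 16, 19, 27, 37, 38, 39}
Elements to remove from A (in A, not in T): {8, 10, 25, 34} → 4 removals
Elements to add to A (in T, not in A): {2, 5, 19, 27, 37, 38, 39} → 7 additions
Total edits = 4 + 7 = 11

11


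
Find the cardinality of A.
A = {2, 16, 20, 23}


Set A = {2, 16, 20, 23}
Listing elements: 2, 16, 20, 23
Counting: 4 elements
|A| = 4

4


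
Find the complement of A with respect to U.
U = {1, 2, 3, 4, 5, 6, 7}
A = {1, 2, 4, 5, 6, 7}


Universal set U = {1, 2, 3, 4, 5, 6, 7}
Set A = {1, 2, 4, 5, 6, 7}
A' = U \ A = elements in U but not in A
Checking each element of U:
1 (in A, exclude), 2 (in A, exclude), 3 (not in A, include), 4 (in A, exclude), 5 (in A, exclude), 6 (in A, exclude), 7 (in A, exclude)
A' = {3}

{3}


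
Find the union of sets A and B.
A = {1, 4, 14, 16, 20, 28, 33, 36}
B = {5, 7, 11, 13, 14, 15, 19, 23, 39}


Set A = {1, 4, 14, 16, 20, 28, 33, 36}
Set B = {5, 7, 11, 13, 14, 15, 19, 23, 39}
A ∪ B includes all elements in either set.
Elements from A: {1, 4, 14, 16, 20, 28, 33, 36}
Elements from B not already included: {5, 7, 11, 13, 15, 19, 23, 39}
A ∪ B = {1, 4, 5, 7, 11, 13, 14, 15, 16, 19, 20, 23, 28, 33, 36, 39}

{1, 4, 5, 7, 11, 13, 14, 15, 16, 19, 20, 23, 28, 33, 36, 39}


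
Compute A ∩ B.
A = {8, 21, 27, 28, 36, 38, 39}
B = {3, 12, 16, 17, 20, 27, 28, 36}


Set A = {8, 21, 27, 28, 36, 38, 39}
Set B = {3, 12, 16, 17, 20, 27, 28, 36}
A ∩ B includes only elements in both sets.
Check each element of A against B:
8 ✗, 21 ✗, 27 ✓, 28 ✓, 36 ✓, 38 ✗, 39 ✗
A ∩ B = {27, 28, 36}

{27, 28, 36}


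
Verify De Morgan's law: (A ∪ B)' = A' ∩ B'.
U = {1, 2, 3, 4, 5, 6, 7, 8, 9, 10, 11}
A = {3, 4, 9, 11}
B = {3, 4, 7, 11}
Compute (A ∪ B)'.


U = {1, 2, 3, 4, 5, 6, 7, 8, 9, 10, 11}
A = {3, 4, 9, 11}, B = {3, 4, 7, 11}
A ∪ B = {3, 4, 7, 9, 11}
(A ∪ B)' = U \ (A ∪ B) = {1, 2, 5, 6, 8, 10}
Verification via A' ∩ B': A' = {1, 2, 5, 6, 7, 8, 10}, B' = {1, 2, 5, 6, 8, 9, 10}
A' ∩ B' = {1, 2, 5, 6, 8, 10} ✓

{1, 2, 5, 6, 8, 10}


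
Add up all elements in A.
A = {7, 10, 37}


Set A = {7, 10, 37}
Sum = 7 + 10 + 37 = 54

54


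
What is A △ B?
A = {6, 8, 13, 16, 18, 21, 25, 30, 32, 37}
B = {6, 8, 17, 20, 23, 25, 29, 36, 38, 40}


Set A = {6, 8, 13, 16, 18, 21, 25, 30, 32, 37}
Set B = {6, 8, 17, 20, 23, 25, 29, 36, 38, 40}
A △ B = (A \ B) ∪ (B \ A)
Elements in A but not B: {13, 16, 18, 21, 30, 32, 37}
Elements in B but not A: {17, 20, 23, 29, 36, 38, 40}
A △ B = {13, 16, 17, 18, 20, 21, 23, 29, 30, 32, 36, 37, 38, 40}

{13, 16, 17, 18, 20, 21, 23, 29, 30, 32, 36, 37, 38, 40}


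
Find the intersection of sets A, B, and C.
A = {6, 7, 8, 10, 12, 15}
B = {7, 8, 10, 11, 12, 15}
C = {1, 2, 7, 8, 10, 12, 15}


Set A = {6, 7, 8, 10, 12, 15}
Set B = {7, 8, 10, 11, 12, 15}
Set C = {1, 2, 7, 8, 10, 12, 15}
First, A ∩ B = {7, 8, 10, 12, 15}
Then, (A ∩ B) ∩ C = {7, 8, 10, 12, 15}

{7, 8, 10, 12, 15}


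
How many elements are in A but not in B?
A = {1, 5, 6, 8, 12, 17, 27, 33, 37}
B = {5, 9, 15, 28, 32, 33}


Set A = {1, 5, 6, 8, 12, 17, 27, 33, 37}
Set B = {5, 9, 15, 28, 32, 33}
A \ B = {1, 6, 8, 12, 17, 27, 37}
|A \ B| = 7

7


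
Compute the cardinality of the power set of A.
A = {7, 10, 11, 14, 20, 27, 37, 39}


Set A = {7, 10, 11, 14, 20, 27, 37, 39}
|A| = 8
The power set P(A) contains all subsets of A.
|P(A)| = 2^|A| = 2^8 = 256

256


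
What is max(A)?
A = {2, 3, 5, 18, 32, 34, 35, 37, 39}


Set A = {2, 3, 5, 18, 32, 34, 35, 37, 39}
Elements in ascending order: 2, 3, 5, 18, 32, 34, 35, 37, 39
The largest element is 39.

39


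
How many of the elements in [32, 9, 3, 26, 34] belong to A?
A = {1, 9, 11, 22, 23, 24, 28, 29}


Set A = {1, 9, 11, 22, 23, 24, 28, 29}
Candidates: [32, 9, 3, 26, 34]
Check each candidate:
32 ∉ A, 9 ∈ A, 3 ∉ A, 26 ∉ A, 34 ∉ A
Count of candidates in A: 1

1


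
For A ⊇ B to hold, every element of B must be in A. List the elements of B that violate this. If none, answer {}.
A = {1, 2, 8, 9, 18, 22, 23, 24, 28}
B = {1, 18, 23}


Set A = {1, 2, 8, 9, 18, 22, 23, 24, 28}
Set B = {1, 18, 23}
Check each element of B against A:
1 ∈ A, 18 ∈ A, 23 ∈ A
Elements of B not in A: {}

{}


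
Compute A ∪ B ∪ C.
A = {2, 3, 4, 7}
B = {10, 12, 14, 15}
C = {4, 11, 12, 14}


Set A = {2, 3, 4, 7}
Set B = {10, 12, 14, 15}
Set C = {4, 11, 12, 14}
First, A ∪ B = {2, 3, 4, 7, 10, 12, 14, 15}
Then, (A ∪ B) ∪ C = {2, 3, 4, 7, 10, 11, 12, 14, 15}

{2, 3, 4, 7, 10, 11, 12, 14, 15}


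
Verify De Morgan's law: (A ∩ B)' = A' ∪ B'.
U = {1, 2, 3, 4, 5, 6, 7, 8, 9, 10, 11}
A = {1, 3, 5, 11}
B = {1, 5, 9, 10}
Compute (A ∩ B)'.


U = {1, 2, 3, 4, 5, 6, 7, 8, 9, 10, 11}
A = {1, 3, 5, 11}, B = {1, 5, 9, 10}
A ∩ B = {1, 5}
(A ∩ B)' = U \ (A ∩ B) = {2, 3, 4, 6, 7, 8, 9, 10, 11}
Verification via A' ∪ B': A' = {2, 4, 6, 7, 8, 9, 10}, B' = {2, 3, 4, 6, 7, 8, 11}
A' ∪ B' = {2, 3, 4, 6, 7, 8, 9, 10, 11} ✓

{2, 3, 4, 6, 7, 8, 9, 10, 11}


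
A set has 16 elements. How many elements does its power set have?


The set has 16 elements.
The power set contains all possible subsets.
|P(A)| = 2^|A| = 2^16 = 65536

65536


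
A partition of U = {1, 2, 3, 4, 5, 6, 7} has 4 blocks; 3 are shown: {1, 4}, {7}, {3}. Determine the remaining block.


U = {1, 2, 3, 4, 5, 6, 7}
Shown blocks: {1, 4}, {7}, {3}
A partition's blocks are pairwise disjoint and cover U, so the missing block = U \ (union of shown blocks).
Union of shown blocks: {1, 3, 4, 7}
Missing block = U \ (union) = {2, 5, 6}

{2, 5, 6}


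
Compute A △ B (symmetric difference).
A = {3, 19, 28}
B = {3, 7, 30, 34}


Set A = {3, 19, 28}
Set B = {3, 7, 30, 34}
A △ B = (A \ B) ∪ (B \ A)
Elements in A but not B: {19, 28}
Elements in B but not A: {7, 30, 34}
A △ B = {7, 19, 28, 30, 34}

{7, 19, 28, 30, 34}


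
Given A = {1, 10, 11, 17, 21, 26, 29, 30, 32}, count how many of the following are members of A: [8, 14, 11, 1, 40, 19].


Set A = {1, 10, 11, 17, 21, 26, 29, 30, 32}
Candidates: [8, 14, 11, 1, 40, 19]
Check each candidate:
8 ∉ A, 14 ∉ A, 11 ∈ A, 1 ∈ A, 40 ∉ A, 19 ∉ A
Count of candidates in A: 2

2


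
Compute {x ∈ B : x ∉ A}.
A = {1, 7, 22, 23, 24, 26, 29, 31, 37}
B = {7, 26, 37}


Set A = {1, 7, 22, 23, 24, 26, 29, 31, 37}
Set B = {7, 26, 37}
Check each element of B against A:
7 ∈ A, 26 ∈ A, 37 ∈ A
Elements of B not in A: {}

{}


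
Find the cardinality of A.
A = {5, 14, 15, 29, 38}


Set A = {5, 14, 15, 29, 38}
Listing elements: 5, 14, 15, 29, 38
Counting: 5 elements
|A| = 5

5


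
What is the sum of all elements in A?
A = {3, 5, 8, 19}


Set A = {3, 5, 8, 19}
Sum = 3 + 5 + 8 + 19 = 35

35


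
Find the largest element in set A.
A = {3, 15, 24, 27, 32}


Set A = {3, 15, 24, 27, 32}
Elements in ascending order: 3, 15, 24, 27, 32
The largest element is 32.

32


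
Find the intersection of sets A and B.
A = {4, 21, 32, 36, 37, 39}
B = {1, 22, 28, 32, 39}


Set A = {4, 21, 32, 36, 37, 39}
Set B = {1, 22, 28, 32, 39}
A ∩ B includes only elements in both sets.
Check each element of A against B:
4 ✗, 21 ✗, 32 ✓, 36 ✗, 37 ✗, 39 ✓
A ∩ B = {32, 39}

{32, 39}


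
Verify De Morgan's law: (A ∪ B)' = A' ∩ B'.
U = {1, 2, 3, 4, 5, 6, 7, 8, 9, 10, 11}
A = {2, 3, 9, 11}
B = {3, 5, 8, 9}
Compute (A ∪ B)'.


U = {1, 2, 3, 4, 5, 6, 7, 8, 9, 10, 11}
A = {2, 3, 9, 11}, B = {3, 5, 8, 9}
A ∪ B = {2, 3, 5, 8, 9, 11}
(A ∪ B)' = U \ (A ∪ B) = {1, 4, 6, 7, 10}
Verification via A' ∩ B': A' = {1, 4, 5, 6, 7, 8, 10}, B' = {1, 2, 4, 6, 7, 10, 11}
A' ∩ B' = {1, 4, 6, 7, 10} ✓

{1, 4, 6, 7, 10}


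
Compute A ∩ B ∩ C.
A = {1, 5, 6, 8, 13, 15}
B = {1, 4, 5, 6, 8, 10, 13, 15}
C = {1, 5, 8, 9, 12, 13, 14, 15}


Set A = {1, 5, 6, 8, 13, 15}
Set B = {1, 4, 5, 6, 8, 10, 13, 15}
Set C = {1, 5, 8, 9, 12, 13, 14, 15}
First, A ∩ B = {1, 5, 6, 8, 13, 15}
Then, (A ∩ B) ∩ C = {1, 5, 8, 13, 15}

{1, 5, 8, 13, 15}


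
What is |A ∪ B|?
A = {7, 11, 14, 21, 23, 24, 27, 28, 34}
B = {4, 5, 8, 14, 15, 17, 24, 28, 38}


Set A = {7, 11, 14, 21, 23, 24, 27, 28, 34}, |A| = 9
Set B = {4, 5, 8, 14, 15, 17, 24, 28, 38}, |B| = 9
A ∩ B = {14, 24, 28}, |A ∩ B| = 3
|A ∪ B| = |A| + |B| - |A ∩ B| = 9 + 9 - 3 = 15

15


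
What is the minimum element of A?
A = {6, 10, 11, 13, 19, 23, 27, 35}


Set A = {6, 10, 11, 13, 19, 23, 27, 35}
Elements in ascending order: 6, 10, 11, 13, 19, 23, 27, 35
The smallest element is 6.

6


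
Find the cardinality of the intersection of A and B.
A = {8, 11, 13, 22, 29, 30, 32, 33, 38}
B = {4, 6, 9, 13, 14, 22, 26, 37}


Set A = {8, 11, 13, 22, 29, 30, 32, 33, 38}
Set B = {4, 6, 9, 13, 14, 22, 26, 37}
A ∩ B = {13, 22}
|A ∩ B| = 2

2


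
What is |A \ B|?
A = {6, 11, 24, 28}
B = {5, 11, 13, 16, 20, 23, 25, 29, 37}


Set A = {6, 11, 24, 28}
Set B = {5, 11, 13, 16, 20, 23, 25, 29, 37}
A \ B = {6, 24, 28}
|A \ B| = 3

3


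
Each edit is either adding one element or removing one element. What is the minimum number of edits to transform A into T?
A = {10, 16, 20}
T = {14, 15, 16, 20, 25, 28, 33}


Set A = {10, 16, 20}
Set T = {14, 15, 16, 20, 25, 28, 33}
Elements to remove from A (in A, not in T): {10} → 1 removals
Elements to add to A (in T, not in A): {14, 15, 25, 28, 33} → 5 additions
Total edits = 1 + 5 = 6

6


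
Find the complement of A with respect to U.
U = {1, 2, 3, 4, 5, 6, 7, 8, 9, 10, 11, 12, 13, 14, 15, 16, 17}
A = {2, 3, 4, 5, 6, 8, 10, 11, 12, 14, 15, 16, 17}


Universal set U = {1, 2, 3, 4, 5, 6, 7, 8, 9, 10, 11, 12, 13, 14, 15, 16, 17}
Set A = {2, 3, 4, 5, 6, 8, 10, 11, 12, 14, 15, 16, 17}
A' = U \ A = elements in U but not in A
Checking each element of U:
1 (not in A, include), 2 (in A, exclude), 3 (in A, exclude), 4 (in A, exclude), 5 (in A, exclude), 6 (in A, exclude), 7 (not in A, include), 8 (in A, exclude), 9 (not in A, include), 10 (in A, exclude), 11 (in A, exclude), 12 (in A, exclude), 13 (not in A, include), 14 (in A, exclude), 15 (in A, exclude), 16 (in A, exclude), 17 (in A, exclude)
A' = {1, 7, 9, 13}

{1, 7, 9, 13}


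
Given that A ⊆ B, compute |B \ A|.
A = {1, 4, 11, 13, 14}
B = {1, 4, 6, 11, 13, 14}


Set A = {1, 4, 11, 13, 14}, |A| = 5
Set B = {1, 4, 6, 11, 13, 14}, |B| = 6
Since A ⊆ B: B \ A = {6}
|B| - |A| = 6 - 5 = 1

1


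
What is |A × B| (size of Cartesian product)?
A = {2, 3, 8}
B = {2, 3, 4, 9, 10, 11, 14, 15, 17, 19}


Set A = {2, 3, 8} has 3 elements.
Set B = {2, 3, 4, 9, 10, 11, 14, 15, 17, 19} has 10 elements.
|A × B| = |A| × |B| = 3 × 10 = 30

30


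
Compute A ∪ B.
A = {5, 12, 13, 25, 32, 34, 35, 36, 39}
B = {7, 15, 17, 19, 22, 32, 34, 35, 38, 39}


Set A = {5, 12, 13, 25, 32, 34, 35, 36, 39}
Set B = {7, 15, 17, 19, 22, 32, 34, 35, 38, 39}
A ∪ B includes all elements in either set.
Elements from A: {5, 12, 13, 25, 32, 34, 35, 36, 39}
Elements from B not already included: {7, 15, 17, 19, 22, 38}
A ∪ B = {5, 7, 12, 13, 15, 17, 19, 22, 25, 32, 34, 35, 36, 38, 39}

{5, 7, 12, 13, 15, 17, 19, 22, 25, 32, 34, 35, 36, 38, 39}


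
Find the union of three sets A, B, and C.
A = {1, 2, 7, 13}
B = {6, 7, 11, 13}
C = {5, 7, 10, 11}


Set A = {1, 2, 7, 13}
Set B = {6, 7, 11, 13}
Set C = {5, 7, 10, 11}
First, A ∪ B = {1, 2, 6, 7, 11, 13}
Then, (A ∪ B) ∪ C = {1, 2, 5, 6, 7, 10, 11, 13}

{1, 2, 5, 6, 7, 10, 11, 13}


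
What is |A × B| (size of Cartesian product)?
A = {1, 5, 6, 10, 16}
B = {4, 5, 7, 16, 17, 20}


Set A = {1, 5, 6, 10, 16} has 5 elements.
Set B = {4, 5, 7, 16, 17, 20} has 6 elements.
|A × B| = |A| × |B| = 5 × 6 = 30

30


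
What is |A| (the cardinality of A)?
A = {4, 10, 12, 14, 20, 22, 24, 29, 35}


Set A = {4, 10, 12, 14, 20, 22, 24, 29, 35}
Listing elements: 4, 10, 12, 14, 20, 22, 24, 29, 35
Counting: 9 elements
|A| = 9

9


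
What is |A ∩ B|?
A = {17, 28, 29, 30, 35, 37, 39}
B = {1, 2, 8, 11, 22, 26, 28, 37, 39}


Set A = {17, 28, 29, 30, 35, 37, 39}
Set B = {1, 2, 8, 11, 22, 26, 28, 37, 39}
A ∩ B = {28, 37, 39}
|A ∩ B| = 3

3


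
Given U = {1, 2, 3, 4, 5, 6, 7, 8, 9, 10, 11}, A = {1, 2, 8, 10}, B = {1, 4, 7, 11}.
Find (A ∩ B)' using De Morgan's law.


U = {1, 2, 3, 4, 5, 6, 7, 8, 9, 10, 11}
A = {1, 2, 8, 10}, B = {1, 4, 7, 11}
A ∩ B = {1}
(A ∩ B)' = U \ (A ∩ B) = {2, 3, 4, 5, 6, 7, 8, 9, 10, 11}
Verification via A' ∪ B': A' = {3, 4, 5, 6, 7, 9, 11}, B' = {2, 3, 5, 6, 8, 9, 10}
A' ∪ B' = {2, 3, 4, 5, 6, 7, 8, 9, 10, 11} ✓

{2, 3, 4, 5, 6, 7, 8, 9, 10, 11}


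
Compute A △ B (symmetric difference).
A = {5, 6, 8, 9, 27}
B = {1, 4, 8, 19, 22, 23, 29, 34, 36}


Set A = {5, 6, 8, 9, 27}
Set B = {1, 4, 8, 19, 22, 23, 29, 34, 36}
A △ B = (A \ B) ∪ (B \ A)
Elements in A but not B: {5, 6, 9, 27}
Elements in B but not A: {1, 4, 19, 22, 23, 29, 34, 36}
A △ B = {1, 4, 5, 6, 9, 19, 22, 23, 27, 29, 34, 36}

{1, 4, 5, 6, 9, 19, 22, 23, 27, 29, 34, 36}


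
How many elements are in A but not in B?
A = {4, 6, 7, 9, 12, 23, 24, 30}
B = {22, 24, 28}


Set A = {4, 6, 7, 9, 12, 23, 24, 30}
Set B = {22, 24, 28}
A \ B = {4, 6, 7, 9, 12, 23, 30}
|A \ B| = 7

7


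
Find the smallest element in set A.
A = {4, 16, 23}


Set A = {4, 16, 23}
Elements in ascending order: 4, 16, 23
The smallest element is 4.

4


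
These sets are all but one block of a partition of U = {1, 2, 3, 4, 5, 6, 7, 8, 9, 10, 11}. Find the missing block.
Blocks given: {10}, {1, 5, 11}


U = {1, 2, 3, 4, 5, 6, 7, 8, 9, 10, 11}
Shown blocks: {10}, {1, 5, 11}
A partition's blocks are pairwise disjoint and cover U, so the missing block = U \ (union of shown blocks).
Union of shown blocks: {1, 5, 10, 11}
Missing block = U \ (union) = {2, 3, 4, 6, 7, 8, 9}

{2, 3, 4, 6, 7, 8, 9}
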